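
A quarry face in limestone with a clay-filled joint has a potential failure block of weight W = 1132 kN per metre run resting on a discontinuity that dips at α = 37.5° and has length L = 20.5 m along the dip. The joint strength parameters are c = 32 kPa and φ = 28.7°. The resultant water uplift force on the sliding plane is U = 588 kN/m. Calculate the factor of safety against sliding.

Resolving the block weight along and normal to the plane and applying the Mohr–Coulomb strength on the joint:
N' = W cosα − U = 1132·cos37.5° − 588 = 310.1 kN/m
Driving force T = W sinα = 1132·sin37.5° = 689.1 kN/m
Resisting force R = c·L + N'·tanφ = 32·20.5 + 310.1·tan28.7° = 656.0 + 169.8 = 825.8 kN/m
FS = R / T = 825.8 / 689.1 = 1.198

FS = 1.20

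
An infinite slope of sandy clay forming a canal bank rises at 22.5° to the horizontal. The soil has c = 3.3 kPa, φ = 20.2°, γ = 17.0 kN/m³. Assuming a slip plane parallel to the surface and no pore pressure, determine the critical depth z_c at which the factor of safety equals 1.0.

z_c = 4.91 m

Setting FS = 1.00 in FS = [c + γz cos²β tanφ] / [γz sinβ cosβ] and solving for z:
z = c / [γ cosβ (FS·sinβ − cosβ·tanφ)]
  = 3.3 / [17.0·cos22.5°·(1.00·sin22.5° − cos22.5°·tan20.2°)]
  = 3.3 / [17.0·0.9239·(1.00·0.3827 − 0.9239·0.3679)]
  = 3.3 / 0.6716 = 4.914 m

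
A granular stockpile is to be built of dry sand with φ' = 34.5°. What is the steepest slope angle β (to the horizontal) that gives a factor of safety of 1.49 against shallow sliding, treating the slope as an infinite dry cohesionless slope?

β = 24.8°

For an infinite dry cohesionless slope FS = tanφ'/tanβ, so tanβ = tanφ' / FS.
tanβ = tan34.5° / 1.49 = 0.6873 / 1.49 = 0.4613
β = arctan(0.4613) = 24.76°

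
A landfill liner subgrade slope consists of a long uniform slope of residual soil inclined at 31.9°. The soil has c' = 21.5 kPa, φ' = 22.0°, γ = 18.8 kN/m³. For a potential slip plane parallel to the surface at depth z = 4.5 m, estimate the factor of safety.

For an infinite slope with a slip plane parallel to the surface (no pore pressure): FS = [c' + γz cos²β tanφ'] / [γz sinβ cosβ].
γz = 18.8·4.5 = 84.60 kN/m²
Numerator = 21.5 + 84.60·cos²31.9°·tan22.0° = 21.5 + 84.60·0.7208·0.4040 = 46.136 kPa
Denominator = 84.60·sin31.9°·cos31.9° = 84.60·0.5284·0.8490 = 37.954 kPa
FS = 46.136 / 37.954 = 1.216

FS = 1.22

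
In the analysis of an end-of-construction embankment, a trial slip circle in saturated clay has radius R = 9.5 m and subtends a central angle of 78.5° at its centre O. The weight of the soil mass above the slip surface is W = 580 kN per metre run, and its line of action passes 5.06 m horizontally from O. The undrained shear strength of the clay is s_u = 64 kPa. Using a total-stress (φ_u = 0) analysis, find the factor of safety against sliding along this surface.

FS = 2.70

Taking moments about the centre O, the resisting moment is provided by the undrained shear strength acting along the arc:
Arc length L_a = R·θ = 9.5·(78.5°·π/180) = 9.5·1.3701 = 13.02 m
M_R = s_u·L_a·R = 64·13.02·9.5 = 7913.6 kN·m/m
M_D = W·d = 580·5.06 = 2934.8 kN·m/m
FS = M_R / M_D = 7913.6 / 2934.8 = 2.696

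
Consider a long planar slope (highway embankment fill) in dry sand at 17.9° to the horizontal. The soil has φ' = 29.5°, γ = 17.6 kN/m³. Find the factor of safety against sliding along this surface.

FS = 1.75

For a dry cohesionless infinite slope the factor of safety is FS = tanφ' / tanβ.
FS = tan29.5° / tan17.9° = 0.5658 / 0.3230 = 1.752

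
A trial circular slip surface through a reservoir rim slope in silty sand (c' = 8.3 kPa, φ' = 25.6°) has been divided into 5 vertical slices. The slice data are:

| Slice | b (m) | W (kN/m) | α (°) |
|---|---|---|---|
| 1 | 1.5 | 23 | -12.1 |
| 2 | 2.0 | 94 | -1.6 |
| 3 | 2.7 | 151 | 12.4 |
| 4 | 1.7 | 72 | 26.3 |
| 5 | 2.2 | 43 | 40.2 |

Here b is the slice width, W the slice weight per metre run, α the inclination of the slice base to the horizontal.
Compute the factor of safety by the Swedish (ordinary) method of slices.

Ordinary method of slices: FS = Σ[c'·Δl_i + (W_i cosα_i)·tanφ'] / Σ W_i sinα_i, with Δl_i = b_i / cosα_i.
Slice 1: Δl = 1.5/cos(-12.1°) = 1.534 m; N'_1 = 23·cos(-12.1°) = 22.5; c'Δl = 12.73; W sinα = -4.8
Slice 2: Δl = 2.0/cos(-1.6°) = 2.001 m; N'_2 = 94·cos(-1.6°) = 94.0; c'Δl = 16.61; W sinα = -2.6
Slice 3: Δl = 2.7/cos12.4° = 2.764 m; N'_3 = 151·cos12.4° = 147.5; c'Δl = 22.95; W sinα = 32.4
Slice 4: Δl = 1.7/cos26.3° = 1.896 m; N'_4 = 72·cos26.3° = 64.5; c'Δl = 15.74; W sinα = 31.9
Slice 5: Δl = 2.2/cos40.2° = 2.880 m; N'_5 = 43·cos40.2° = 32.8; c'Δl = 23.91; W sinα = 27.8
Σc'Δl = 91.9 kN/m; ΣN' = 361.3 kN/m; ΣW sinα = 84.6 kN/m
Resisting = 91.9 + 361.3·tan25.6° = 91.9 + 173.1 = 265.0 kN/m
FS = 265.0 / 84.6 = 3.132

FS = 3.13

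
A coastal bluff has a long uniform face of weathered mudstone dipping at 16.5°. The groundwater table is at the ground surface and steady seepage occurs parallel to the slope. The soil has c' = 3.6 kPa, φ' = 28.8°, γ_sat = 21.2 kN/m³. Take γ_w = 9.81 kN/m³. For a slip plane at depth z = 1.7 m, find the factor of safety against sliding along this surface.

FS = 1.36

With seepage parallel to the slope and the water table at the surface, the effective normal stress on the slip plane uses the buoyant unit weight γ' = γ_sat − γ_w while the driving shear stress uses γ_sat:
FS = [c' + γ' z cos²β tanφ'] / [γ_sat z sinβ cosβ]
γ' = 21.2 − 9.81 = 11.39 kN/m³
Numerator = 3.6 + 11.39·1.7·cos²16.5°·tan28.8° = 3.6 + 11.39·1.7·0.9193·0.5498 = 13.386 kPa
Denominator = 21.2·1.7·sin16.5°·cos16.5° = 21.2·1.7·0.2840·0.9588 = 9.814 kPa
FS = 13.386 / 9.814 = 1.364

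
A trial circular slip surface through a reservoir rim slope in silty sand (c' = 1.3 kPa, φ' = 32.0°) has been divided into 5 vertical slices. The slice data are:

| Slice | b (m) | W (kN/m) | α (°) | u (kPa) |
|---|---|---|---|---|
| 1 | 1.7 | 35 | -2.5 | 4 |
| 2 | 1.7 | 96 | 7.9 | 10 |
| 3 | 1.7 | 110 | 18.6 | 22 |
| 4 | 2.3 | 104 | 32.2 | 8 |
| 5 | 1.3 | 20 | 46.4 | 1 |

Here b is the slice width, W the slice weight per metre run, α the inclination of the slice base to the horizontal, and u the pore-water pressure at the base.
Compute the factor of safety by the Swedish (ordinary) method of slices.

Ordinary method of slices: FS = Σ[c'·Δl_i + (W_i cosα_i − u_i·Δl_i)·tanφ'] / Σ W_i sinα_i, with Δl_i = b_i / cosα_i.
Slice 1: Δl = 1.7/cos(-2.5°) = 1.702 m; N'_1 = 35·cos(-2.5°) − 4·1.702 = 28.2; c'Δl = 2.21; W sinα = -1.5
Slice 2: Δl = 1.7/cos7.9° = 1.716 m; N'_2 = 96·cos7.9° − 10·1.716 = 77.9; c'Δl = 2.23; W sinα = 13.2
Slice 3: Δl = 1.7/cos18.6° = 1.794 m; N'_3 = 110·cos18.6° − 22·1.794 = 64.8; c'Δl = 2.33; W sinα = 35.1
Slice 4: Δl = 2.3/cos32.2° = 2.718 m; N'_4 = 104·cos32.2° − 8·2.718 = 66.3; c'Δl = 3.53; W sinα = 55.4
Slice 5: Δl = 1.3/cos46.4° = 1.885 m; N'_5 = 20·cos46.4° − 1·1.885 = 11.9; c'Δl = 2.45; W sinα = 14.5
Σc'Δl = 12.8 kN/m; ΣN' = 249.0 kN/m; ΣW sinα = 116.7 kN/m
Resisting = 12.8 + 249.0·tan32.0° = 12.8 + 155.6 = 168.4 kN/m
FS = 168.4 / 116.7 = 1.443

FS = 1.44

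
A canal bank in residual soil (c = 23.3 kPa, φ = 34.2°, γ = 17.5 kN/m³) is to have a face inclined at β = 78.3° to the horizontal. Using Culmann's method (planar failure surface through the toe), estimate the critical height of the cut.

Culmann's analysis gives the critical failure plane at α_cr = (β + φ)/2 = (78.3 + 34.2)/2 = 56.2°, and the critical height
H_c = (4c/γ) · sinβ cosφ / [1 − cos(β − φ)]
    = (4·23.3/17.5) · sin78.3°·cos34.2° / [1 − cos(44.1°)]
    = 5.326 · 0.9792·0.8271 / [1 − 0.7181]
    = 5.326 · 0.8099 / 0.2819
    = 15.30 m

H_c = 15.30 m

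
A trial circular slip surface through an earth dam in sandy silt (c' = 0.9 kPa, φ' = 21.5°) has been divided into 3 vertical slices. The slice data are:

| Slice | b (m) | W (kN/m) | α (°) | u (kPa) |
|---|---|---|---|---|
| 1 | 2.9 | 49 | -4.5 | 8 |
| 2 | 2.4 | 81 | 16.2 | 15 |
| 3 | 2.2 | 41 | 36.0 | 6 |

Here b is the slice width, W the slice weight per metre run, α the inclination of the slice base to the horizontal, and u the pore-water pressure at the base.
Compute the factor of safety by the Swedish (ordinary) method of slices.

Ordinary method of slices: FS = Σ[c'·Δl_i + (W_i cosα_i − u_i·Δl_i)·tanφ'] / Σ W_i sinα_i, with Δl_i = b_i / cosα_i.
Slice 1: Δl = 2.9/cos(-4.5°) = 2.909 m; N'_1 = 49·cos(-4.5°) − 8·2.909 = 25.6; c'Δl = 2.62; W sinα = -3.8
Slice 2: Δl = 2.4/cos16.2° = 2.499 m; N'_2 = 81·cos16.2° − 15·2.499 = 40.3; c'Δl = 2.25; W sinα = 22.6
Slice 3: Δl = 2.2/cos36.0° = 2.719 m; N'_3 = 41·cos36.0° − 6·2.719 = 16.9; c'Δl = 2.45; W sinα = 24.1
Σc'Δl = 7.3 kN/m; ΣN' = 82.7 kN/m; ΣW sinα = 42.9 kN/m
Resisting = 7.3 + 82.7·tan21.5° = 7.3 + 32.6 = 39.9 kN/m
FS = 39.9 / 42.9 = 0.931

FS = 0.93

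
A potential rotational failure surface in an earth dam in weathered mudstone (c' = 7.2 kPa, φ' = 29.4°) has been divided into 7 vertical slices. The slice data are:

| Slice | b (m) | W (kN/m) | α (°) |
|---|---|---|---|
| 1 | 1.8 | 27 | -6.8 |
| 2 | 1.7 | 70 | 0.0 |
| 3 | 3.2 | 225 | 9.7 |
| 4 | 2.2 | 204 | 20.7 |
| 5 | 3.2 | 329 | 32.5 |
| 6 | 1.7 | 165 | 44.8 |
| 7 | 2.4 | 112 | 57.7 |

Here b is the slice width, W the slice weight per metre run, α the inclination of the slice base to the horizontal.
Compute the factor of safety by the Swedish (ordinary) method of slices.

Ordinary method of slices: FS = Σ[c'·Δl_i + (W_i cosα_i)·tanφ'] / Σ W_i sinα_i, with Δl_i = b_i / cosα_i.
Slice 1: Δl = 1.8/cos(-6.8°) = 1.813 m; N'_1 = 27·cos(-6.8°) = 26.8; c'Δl = 13.05; W sinα = -3.2
Slice 2: Δl = 1.7/cos0.0° = 1.700 m; N'_2 = 70·cos0.0° = 70.0; c'Δl = 12.24; W sinα = 0.0
Slice 3: Δl = 3.2/cos9.7° = 3.246 m; N'_3 = 225·cos9.7° = 221.8; c'Δl = 23.37; W sinα = 37.9
Slice 4: Δl = 2.2/cos20.7° = 2.352 m; N'_4 = 204·cos20.7° = 190.8; c'Δl = 16.93; W sinα = 72.1
Slice 5: Δl = 3.2/cos32.5° = 3.794 m; N'_5 = 329·cos32.5° = 277.5; c'Δl = 27.32; W sinα = 176.8
Slice 6: Δl = 1.7/cos44.8° = 2.396 m; N'_6 = 165·cos44.8° = 117.1; c'Δl = 17.25; W sinα = 116.3
Slice 7: Δl = 2.4/cos57.7° = 4.491 m; N'_7 = 112·cos57.7° = 59.8; c'Δl = 32.34; W sinα = 94.7
Σc'Δl = 142.5 kN/m; ΣN' = 963.8 kN/m; ΣW sinα = 494.5 kN/m
Resisting = 142.5 + 963.8·tan29.4° = 142.5 + 543.1 = 685.6 kN/m
FS = 685.6 / 494.5 = 1.386

FS = 1.39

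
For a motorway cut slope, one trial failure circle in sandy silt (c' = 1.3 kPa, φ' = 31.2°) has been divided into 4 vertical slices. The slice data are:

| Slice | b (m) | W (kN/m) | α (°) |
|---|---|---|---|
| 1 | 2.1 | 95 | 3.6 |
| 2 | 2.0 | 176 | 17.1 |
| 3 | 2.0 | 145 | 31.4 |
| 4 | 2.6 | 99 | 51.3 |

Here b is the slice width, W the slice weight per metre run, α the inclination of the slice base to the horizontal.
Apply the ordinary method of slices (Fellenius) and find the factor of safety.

FS = 1.36

Ordinary method of slices: FS = Σ[c'·Δl_i + (W_i cosα_i)·tanφ'] / Σ W_i sinα_i, with Δl_i = b_i / cosα_i.
Slice 1: Δl = 2.1/cos3.6° = 2.104 m; N'_1 = 95·cos3.6° = 94.8; c'Δl = 2.74; W sinα = 6.0
Slice 2: Δl = 2.0/cos17.1° = 2.093 m; N'_2 = 176·cos17.1° = 168.2; c'Δl = 2.72; W sinα = 51.8
Slice 3: Δl = 2.0/cos31.4° = 2.343 m; N'_3 = 145·cos31.4° = 123.8; c'Δl = 3.05; W sinα = 75.5
Slice 4: Δl = 2.6/cos51.3° = 4.158 m; N'_4 = 99·cos51.3° = 61.9; c'Δl = 5.41; W sinα = 77.3
Σc'Δl = 13.9 kN/m; ΣN' = 448.7 kN/m; ΣW sinα = 210.5 kN/m
Resisting = 13.9 + 448.7·tan31.2° = 13.9 + 271.7 = 285.6 kN/m
FS = 285.6 / 210.5 = 1.357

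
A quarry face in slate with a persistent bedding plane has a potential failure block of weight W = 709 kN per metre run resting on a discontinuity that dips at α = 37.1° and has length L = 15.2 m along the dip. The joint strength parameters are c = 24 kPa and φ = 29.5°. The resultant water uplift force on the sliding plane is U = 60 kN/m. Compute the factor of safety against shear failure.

Resolving the block weight along and normal to the plane and applying the Mohr–Coulomb strength on the joint:
N' = W cosα − U = 709·cos37.1° − 60 = 505.5 kN/m
Driving force T = W sinα = 709·sin37.1° = 427.7 kN/m
Resisting force R = c·L + N'·tanφ = 24·15.2 + 505.5·tan29.5° = 364.8 + 286.0 = 650.8 kN/m
FS = R / T = 650.8 / 427.7 = 1.522

FS = 1.52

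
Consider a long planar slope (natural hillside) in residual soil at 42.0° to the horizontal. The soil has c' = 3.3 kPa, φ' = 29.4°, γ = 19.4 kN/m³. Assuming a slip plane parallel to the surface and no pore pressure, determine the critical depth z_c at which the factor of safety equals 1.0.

z_c = 0.91 m

Setting FS = 1.00 in FS = [c' + γz cos²β tanφ'] / [γz sinβ cosβ] and solving for z:
z = c' / [γ cosβ (FS·sinβ − cosβ·tanφ')]
  = 3.3 / [19.4·cos42.0°·(1.00·sin42.0° − cos42.0°·tan29.4°)]
  = 3.3 / [19.4·0.7431·(1.00·0.6691 − 0.7431·0.5635)]
  = 3.3 / 3.6099 = 0.914 m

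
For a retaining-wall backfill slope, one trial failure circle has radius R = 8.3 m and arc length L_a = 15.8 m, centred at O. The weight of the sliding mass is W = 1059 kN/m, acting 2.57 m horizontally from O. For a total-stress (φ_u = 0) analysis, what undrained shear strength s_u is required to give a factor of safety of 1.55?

s_u = 32.2 kPa

FS = s_u·L_a·R / (W·d), so s_u = FS·W·d / (L_a·R).
s_u = 1.55·1059·2.57 / (15.80·8.3) = 4218.5 / 131.14 = 32.17 kPa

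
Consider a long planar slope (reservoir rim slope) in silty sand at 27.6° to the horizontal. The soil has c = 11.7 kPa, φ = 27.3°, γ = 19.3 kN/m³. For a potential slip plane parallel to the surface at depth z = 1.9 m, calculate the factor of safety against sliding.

For an infinite slope with a slip plane parallel to the surface (no pore pressure): FS = [c + γz cos²β tanφ] / [γz sinβ cosβ].
γz = 19.3·1.9 = 36.67 kN/m²
Numerator = 11.7 + 36.67·cos²27.6°·tan27.3° = 11.7 + 36.67·0.7854·0.5161 = 26.564 kPa
Denominator = 36.67·sin27.6°·cos27.6° = 36.67·0.4633·0.8862 = 15.056 kPa
FS = 26.564 / 15.056 = 1.764

FS = 1.76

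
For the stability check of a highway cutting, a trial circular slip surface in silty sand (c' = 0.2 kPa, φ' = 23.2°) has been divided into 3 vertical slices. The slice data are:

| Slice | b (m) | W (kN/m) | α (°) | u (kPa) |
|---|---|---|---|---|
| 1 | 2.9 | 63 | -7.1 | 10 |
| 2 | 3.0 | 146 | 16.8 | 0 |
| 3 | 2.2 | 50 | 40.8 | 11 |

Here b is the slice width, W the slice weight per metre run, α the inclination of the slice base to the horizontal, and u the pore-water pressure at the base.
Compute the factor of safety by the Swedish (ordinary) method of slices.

FS = 1.17

Ordinary method of slices: FS = Σ[c'·Δl_i + (W_i cosα_i − u_i·Δl_i)·tanφ'] / Σ W_i sinα_i, with Δl_i = b_i / cosα_i.
Slice 1: Δl = 2.9/cos(-7.1°) = 2.922 m; N'_1 = 63·cos(-7.1°) − 10·2.922 = 33.3; c'Δl = 0.58; W sinα = -7.8
Slice 2: Δl = 3.0/cos16.8° = 3.134 m; N'_2 = 146·cos16.8° − 0·3.134 = 139.8; c'Δl = 0.63; W sinα = 42.2
Slice 3: Δl = 2.2/cos40.8° = 2.906 m; N'_3 = 50·cos40.8° − 11·2.906 = 5.9; c'Δl = 0.58; W sinα = 32.7
Σc'Δl = 1.8 kN/m; ΣN' = 178.9 kN/m; ΣW sinα = 67.1 kN/m
Resisting = 1.8 + 178.9·tan23.2° = 1.8 + 76.7 = 78.5 kN/m
FS = 78.5 / 67.1 = 1.170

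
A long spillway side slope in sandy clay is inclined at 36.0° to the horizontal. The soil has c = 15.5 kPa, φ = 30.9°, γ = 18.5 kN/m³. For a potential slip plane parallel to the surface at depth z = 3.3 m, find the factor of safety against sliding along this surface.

FS = 1.36

For an infinite slope with a slip plane parallel to the surface (no pore pressure): FS = [c + γz cos²β tanφ] / [γz sinβ cosβ].
γz = 18.5·3.3 = 61.05 kN/m²
Numerator = 15.5 + 61.05·cos²36.0°·tan30.9° = 15.5 + 61.05·0.6545·0.5985 = 39.414 kPa
Denominator = 61.05·sin36.0°·cos36.0° = 61.05·0.5878·0.8090 = 29.031 kPa
FS = 39.414 / 29.031 = 1.358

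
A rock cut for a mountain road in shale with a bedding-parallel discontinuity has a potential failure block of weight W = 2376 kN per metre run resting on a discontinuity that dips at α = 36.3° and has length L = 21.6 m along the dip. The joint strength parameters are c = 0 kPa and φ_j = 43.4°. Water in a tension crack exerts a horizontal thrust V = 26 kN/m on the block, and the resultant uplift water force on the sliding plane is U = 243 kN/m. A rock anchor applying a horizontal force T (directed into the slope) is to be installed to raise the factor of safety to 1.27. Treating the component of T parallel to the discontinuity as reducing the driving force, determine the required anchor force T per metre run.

Resolving forces along and normal to the sliding plane, with the horizontal anchor force T adding T·sinα to the effective normal force and T·cosα acting up the plane against the driving force:
FS = [cL + (W cosα − U − V sinα + T sinα) tanφ_j] / [W sinα + V cosα − T cosα]
Without the anchor: N' = 1656.5 kN/m, driving T_d = 1427.6 kN/m, resisting R = 0·21.6 + 1656.5·tan43.4° = 1566.5 kN/m, FS = 1.10.
Setting FS = 1.27 and solving for T:
1.27·(1427.6 − T cos36.3°) = 1566.5 + T sin36.3°·tan43.4°
T·(sin36.3°·tan43.4° + 1.27·cos36.3°) = 1.27·1427.6 − 1566.5
T·(0.5920·0.9457 + 1.27·0.8059) = 1813.0 − 1566.5 = 246.6
T·1.5834 = 246.6
T = 155.7 kN/m

T = 156 kN/m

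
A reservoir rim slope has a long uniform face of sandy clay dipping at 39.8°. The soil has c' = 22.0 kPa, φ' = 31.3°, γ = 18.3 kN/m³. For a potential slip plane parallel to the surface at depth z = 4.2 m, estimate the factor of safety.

FS = 1.31

For an infinite slope with a slip plane parallel to the surface (no pore pressure): FS = [c' + γz cos²β tanφ'] / [γz sinβ cosβ].
γz = 18.3·4.2 = 76.86 kN/m²
Numerator = 22.0 + 76.86·cos²39.8°·tan31.3° = 22.0 + 76.86·0.5903·0.6080 = 49.584 kPa
Denominator = 76.86·sin39.8°·cos39.8° = 76.86·0.6401·0.7683 = 37.799 kPa
FS = 49.584 / 37.799 = 1.312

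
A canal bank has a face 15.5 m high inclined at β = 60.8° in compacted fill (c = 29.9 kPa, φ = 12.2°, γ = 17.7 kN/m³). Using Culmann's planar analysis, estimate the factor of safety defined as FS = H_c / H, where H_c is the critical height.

H_c = (4c/γ) · sinβ cosφ / [1 − cos(β − φ)]
    = (4·29.9/17.7) · sin60.8°·cos12.2° / [1 − cos48.6°]
    = 6.757 · 0.8532 / 0.3387 = 17.02 m
FS = H_c / H = 17.02 / 15.5 = 1.098

FS = 1.10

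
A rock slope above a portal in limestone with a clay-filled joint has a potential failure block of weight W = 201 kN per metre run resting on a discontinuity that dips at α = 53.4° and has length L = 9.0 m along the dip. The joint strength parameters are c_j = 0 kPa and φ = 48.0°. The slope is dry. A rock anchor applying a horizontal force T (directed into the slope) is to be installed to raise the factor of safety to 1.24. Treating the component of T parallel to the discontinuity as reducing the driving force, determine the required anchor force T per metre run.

Resolving forces along and normal to the sliding plane, with the horizontal anchor force T adding T·sinα to the effective normal force and T·cosα acting up the plane against the driving force:
FS = [c_jL + (W cosα + T sinα) tanφ] / [W sinα − T cosα]
Without the anchor: N' = 119.8 kN/m, driving T_d = 161.4 kN/m, resisting R = 0·9.0 + 119.8·tan48.0° = 133.1 kN/m, FS = 0.82.
Setting FS = 1.24 and solving for T:
1.24·(161.4 − T cos53.4°) = 133.1 + T sin53.4°·tan48.0°
T·(sin53.4°·tan48.0° + 1.24·cos53.4°) = 1.24·161.4 − 133.1
T·(0.8028·1.1106 + 1.24·0.5962) = 200.1 − 133.1 = 67.0
T·1.6309 = 67.0
T = 41.1 kN/m

T = 41 kN/m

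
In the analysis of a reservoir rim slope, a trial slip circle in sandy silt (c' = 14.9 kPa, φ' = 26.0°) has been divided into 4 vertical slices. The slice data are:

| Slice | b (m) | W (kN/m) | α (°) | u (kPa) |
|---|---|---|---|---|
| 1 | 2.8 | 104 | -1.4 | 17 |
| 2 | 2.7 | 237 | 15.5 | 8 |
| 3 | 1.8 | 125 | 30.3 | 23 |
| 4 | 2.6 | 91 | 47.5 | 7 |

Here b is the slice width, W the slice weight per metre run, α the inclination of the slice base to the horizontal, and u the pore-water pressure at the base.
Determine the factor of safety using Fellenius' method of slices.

FS = 1.81

Ordinary method of slices: FS = Σ[c'·Δl_i + (W_i cosα_i − u_i·Δl_i)·tanφ'] / Σ W_i sinα_i, with Δl_i = b_i / cosα_i.
Slice 1: Δl = 2.8/cos(-1.4°) = 2.801 m; N'_1 = 104·cos(-1.4°) − 17·2.801 = 56.4; c'Δl = 41.73; W sinα = -2.5
Slice 2: Δl = 2.7/cos15.5° = 2.802 m; N'_2 = 237·cos15.5° − 8·2.802 = 206.0; c'Δl = 41.75; W sinα = 63.3
Slice 3: Δl = 1.8/cos30.3° = 2.085 m; N'_3 = 125·cos30.3° − 23·2.085 = 60.0; c'Δl = 31.06; W sinα = 63.1
Slice 4: Δl = 2.6/cos47.5° = 3.848 m; N'_4 = 91·cos47.5° − 7·3.848 = 34.5; c'Δl = 57.34; W sinα = 67.1
Σc'Δl = 171.9 kN/m; ΣN' = 356.8 kN/m; ΣW sinα = 191.0 kN/m
Resisting = 171.9 + 356.8·tan26.0° = 171.9 + 174.0 = 345.9 kN/m
FS = 345.9 / 191.0 = 1.812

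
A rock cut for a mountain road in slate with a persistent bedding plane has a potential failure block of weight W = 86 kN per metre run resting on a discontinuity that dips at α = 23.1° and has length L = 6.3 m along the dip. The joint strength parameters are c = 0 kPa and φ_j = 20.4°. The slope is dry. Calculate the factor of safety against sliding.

FS = 0.87

Resolving the block weight along and normal to the plane and applying the Mohr–Coulomb strength on the joint:
N' = W cosα = 86·cos23.1° = 79.1 kN/m
Driving force T = W sinα = 86·sin23.1° = 33.7 kN/m
Resisting force R = c·L + N'·tanφ_j = 0·6.3 + 79.1·tan20.4° = 0.0 + 29.4 = 29.4 kN/m
FS = R / T = 29.4 / 33.7 = 0.872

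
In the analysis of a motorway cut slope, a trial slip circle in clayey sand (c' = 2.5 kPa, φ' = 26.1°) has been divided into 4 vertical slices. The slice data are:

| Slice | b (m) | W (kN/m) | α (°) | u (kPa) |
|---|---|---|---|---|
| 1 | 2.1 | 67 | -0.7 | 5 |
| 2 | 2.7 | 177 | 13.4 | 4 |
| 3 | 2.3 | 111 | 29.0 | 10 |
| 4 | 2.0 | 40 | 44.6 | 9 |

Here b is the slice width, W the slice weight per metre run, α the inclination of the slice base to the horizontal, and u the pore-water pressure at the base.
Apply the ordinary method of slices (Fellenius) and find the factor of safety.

FS = 1.38

Ordinary method of slices: FS = Σ[c'·Δl_i + (W_i cosα_i − u_i·Δl_i)·tanφ'] / Σ W_i sinα_i, with Δl_i = b_i / cosα_i.
Slice 1: Δl = 2.1/cos(-0.7°) = 2.100 m; N'_1 = 67·cos(-0.7°) − 5·2.100 = 56.5; c'Δl = 5.25; W sinα = -0.8
Slice 2: Δl = 2.7/cos13.4° = 2.776 m; N'_2 = 177·cos13.4° − 4·2.776 = 161.1; c'Δl = 6.94; W sinα = 41.0
Slice 3: Δl = 2.3/cos29.0° = 2.630 m; N'_3 = 111·cos29.0° − 10·2.630 = 70.8; c'Δl = 6.57; W sinα = 53.8
Slice 4: Δl = 2.0/cos44.6° = 2.809 m; N'_4 = 40·cos44.6° − 9·2.809 = 3.2; c'Δl = 7.02; W sinα = 28.1
Σc'Δl = 25.8 kN/m; ΣN' = 291.6 kN/m; ΣW sinα = 122.1 kN/m
Resisting = 25.8 + 291.6·tan26.1° = 25.8 + 142.8 = 168.6 kN/m
FS = 168.6 / 122.1 = 1.381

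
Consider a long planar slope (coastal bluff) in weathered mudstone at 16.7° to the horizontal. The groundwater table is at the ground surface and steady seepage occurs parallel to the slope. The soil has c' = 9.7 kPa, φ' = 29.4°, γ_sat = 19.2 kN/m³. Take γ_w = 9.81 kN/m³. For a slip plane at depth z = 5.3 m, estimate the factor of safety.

FS = 1.26

With seepage parallel to the slope and the water table at the surface, the effective normal stress on the slip plane uses the buoyant unit weight γ' = γ_sat − γ_w while the driving shear stress uses γ_sat:
FS = [c' + γ' z cos²β tanφ'] / [γ_sat z sinβ cosβ]
γ' = 19.2 − 9.81 = 9.39 kN/m³
Numerator = 9.7 + 9.39·5.3·cos²16.7°·tan29.4° = 9.7 + 9.39·5.3·0.9174·0.5635 = 35.427 kPa
Denominator = 19.2·5.3·sin16.7°·cos16.7° = 19.2·5.3·0.2874·0.9578 = 28.008 kPa
FS = 35.427 / 28.008 = 1.265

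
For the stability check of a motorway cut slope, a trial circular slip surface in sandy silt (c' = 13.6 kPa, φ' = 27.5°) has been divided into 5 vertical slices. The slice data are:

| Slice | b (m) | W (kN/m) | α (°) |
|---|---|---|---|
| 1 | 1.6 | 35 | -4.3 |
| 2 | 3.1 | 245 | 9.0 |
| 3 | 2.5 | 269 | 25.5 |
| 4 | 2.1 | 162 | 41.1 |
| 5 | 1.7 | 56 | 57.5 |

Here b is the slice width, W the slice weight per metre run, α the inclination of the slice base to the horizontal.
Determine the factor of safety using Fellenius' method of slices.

FS = 1.75

Ordinary method of slices: FS = Σ[c'·Δl_i + (W_i cosα_i)·tanφ'] / Σ W_i sinα_i, with Δl_i = b_i / cosα_i.
Slice 1: Δl = 1.6/cos(-4.3°) = 1.605 m; N'_1 = 35·cos(-4.3°) = 34.9; c'Δl = 21.82; W sinα = -2.6
Slice 2: Δl = 3.1/cos9.0° = 3.139 m; N'_2 = 245·cos9.0° = 242.0; c'Δl = 42.69; W sinα = 38.3
Slice 3: Δl = 2.5/cos25.5° = 2.770 m; N'_3 = 269·cos25.5° = 242.8; c'Δl = 37.67; W sinα = 115.8
Slice 4: Δl = 2.1/cos41.1° = 2.787 m; N'_4 = 162·cos41.1° = 122.1; c'Δl = 37.90; W sinα = 106.5
Slice 5: Δl = 1.7/cos57.5° = 3.164 m; N'_5 = 56·cos57.5° = 30.1; c'Δl = 43.03; W sinα = 47.2
Σc'Δl = 183.1 kN/m; ΣN' = 671.8 kN/m; ΣW sinα = 305.2 kN/m
Resisting = 183.1 + 671.8·tan27.5° = 183.1 + 349.7 = 532.8 kN/m
FS = 532.8 / 305.2 = 1.746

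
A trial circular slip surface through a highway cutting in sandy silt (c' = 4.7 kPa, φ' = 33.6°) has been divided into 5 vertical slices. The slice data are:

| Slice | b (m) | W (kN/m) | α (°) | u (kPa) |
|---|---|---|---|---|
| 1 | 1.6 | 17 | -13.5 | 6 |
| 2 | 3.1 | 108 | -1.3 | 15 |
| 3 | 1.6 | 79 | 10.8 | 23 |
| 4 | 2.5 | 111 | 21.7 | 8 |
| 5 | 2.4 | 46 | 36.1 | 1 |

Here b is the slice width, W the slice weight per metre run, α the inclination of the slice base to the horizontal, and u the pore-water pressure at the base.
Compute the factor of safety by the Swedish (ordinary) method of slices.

FS = 2.68

Ordinary method of slices: FS = Σ[c'·Δl_i + (W_i cosα_i − u_i·Δl_i)·tanφ'] / Σ W_i sinα_i, with Δl_i = b_i / cosα_i.
Slice 1: Δl = 1.6/cos(-13.5°) = 1.645 m; N'_1 = 17·cos(-13.5°) − 6·1.645 = 6.7; c'Δl = 7.73; W sinα = -4.0
Slice 2: Δl = 3.1/cos(-1.3°) = 3.101 m; N'_2 = 108·cos(-1.3°) − 15·3.101 = 61.5; c'Δl = 14.57; W sinα = -2.5
Slice 3: Δl = 1.6/cos10.8° = 1.629 m; N'_3 = 79·cos10.8° − 23·1.629 = 40.1; c'Δl = 7.66; W sinα = 14.8
Slice 4: Δl = 2.5/cos21.7° = 2.691 m; N'_4 = 111·cos21.7° − 8·2.691 = 81.6; c'Δl = 12.65; W sinα = 41.0
Slice 5: Δl = 2.4/cos36.1° = 2.970 m; N'_5 = 46·cos36.1° − 1·2.970 = 34.2; c'Δl = 13.96; W sinα = 27.1
Σc'Δl = 56.6 kN/m; ΣN' = 224.1 kN/m; ΣW sinα = 76.5 kN/m
Resisting = 56.6 + 224.1·tan33.6° = 56.6 + 148.9 = 205.4 kN/m
FS = 205.4 / 76.5 = 2.684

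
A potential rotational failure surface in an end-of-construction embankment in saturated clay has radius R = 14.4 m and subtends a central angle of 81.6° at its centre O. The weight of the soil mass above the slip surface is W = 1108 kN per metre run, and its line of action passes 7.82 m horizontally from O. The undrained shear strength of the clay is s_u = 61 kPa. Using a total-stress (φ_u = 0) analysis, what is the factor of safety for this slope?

FS = 2.08

Taking moments about the centre O, the resisting moment is provided by the undrained shear strength acting along the arc:
Arc length L_a = R·θ = 14.4·(81.6°·π/180) = 14.4·1.4242 = 20.51 m
M_R = s_u·L_a·R = 61·20.51·14.4 = 18014.5 kN·m/m
M_D = W·d = 1108·7.82 = 8664.6 kN·m/m
FS = M_R / M_D = 18014.5 / 8664.6 = 2.079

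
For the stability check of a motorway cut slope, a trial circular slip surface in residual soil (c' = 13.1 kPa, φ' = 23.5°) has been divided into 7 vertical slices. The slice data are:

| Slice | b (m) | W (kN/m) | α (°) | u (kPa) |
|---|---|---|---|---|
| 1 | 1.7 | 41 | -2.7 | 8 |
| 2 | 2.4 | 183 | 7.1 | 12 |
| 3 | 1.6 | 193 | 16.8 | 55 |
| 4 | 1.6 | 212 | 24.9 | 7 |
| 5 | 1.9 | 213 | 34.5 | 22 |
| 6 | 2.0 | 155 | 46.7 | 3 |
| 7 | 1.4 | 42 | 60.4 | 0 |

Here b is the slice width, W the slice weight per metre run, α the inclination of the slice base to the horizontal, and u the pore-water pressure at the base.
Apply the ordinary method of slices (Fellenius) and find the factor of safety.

FS = 1.16

Ordinary method of slices: FS = Σ[c'·Δl_i + (W_i cosα_i − u_i·Δl_i)·tanφ'] / Σ W_i sinα_i, with Δl_i = b_i / cosα_i.
Slice 1: Δl = 1.7/cos(-2.7°) = 1.702 m; N'_1 = 41·cos(-2.7°) − 8·1.702 = 27.3; c'Δl = 22.29; W sinα = -1.9
Slice 2: Δl = 2.4/cos7.1° = 2.419 m; N'_2 = 183·cos7.1° − 12·2.419 = 152.6; c'Δl = 31.68; W sinα = 22.6
Slice 3: Δl = 1.6/cos16.8° = 1.671 m; N'_3 = 193·cos16.8° − 55·1.671 = 92.8; c'Δl = 21.89; W sinα = 55.8
Slice 4: Δl = 1.6/cos24.9° = 1.764 m; N'_4 = 212·cos24.9° − 7·1.764 = 179.9; c'Δl = 23.11; W sinα = 89.3
Slice 5: Δl = 1.9/cos34.5° = 2.305 m; N'_5 = 213·cos34.5° − 22·2.305 = 124.8; c'Δl = 30.20; W sinα = 120.6
Slice 6: Δl = 2.0/cos46.7° = 2.916 m; N'_6 = 155·cos46.7° − 3·2.916 = 97.6; c'Δl = 38.20; W sinα = 112.8
Slice 7: Δl = 1.4/cos60.4° = 2.834 m; N'_7 = 42·cos60.4° − 0·2.834 = 20.7; c'Δl = 37.13; W sinα = 36.5
Σc'Δl = 204.5 kN/m; ΣN' = 695.8 kN/m; ΣW sinα = 435.7 kN/m
Resisting = 204.5 + 695.8·tan23.5° = 204.5 + 302.5 = 507.1 kN/m
FS = 507.1 / 435.7 = 1.164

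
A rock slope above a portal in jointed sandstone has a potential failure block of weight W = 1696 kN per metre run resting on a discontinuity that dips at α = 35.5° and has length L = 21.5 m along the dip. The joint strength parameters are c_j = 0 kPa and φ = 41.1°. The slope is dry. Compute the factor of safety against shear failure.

FS = 1.22

Resolving the block weight along and normal to the plane and applying the Mohr–Coulomb strength on the joint:
N' = W cosα = 1696·cos35.5° = 1380.7 kN/m
Driving force T = W sinα = 1696·sin35.5° = 984.9 kN/m
Resisting force R = c_j·L + N'·tanφ = 0·21.5 + 1380.7·tan41.1° = 0.0 + 1204.5 = 1204.5 kN/m
FS = R / T = 1204.5 / 984.9 = 1.223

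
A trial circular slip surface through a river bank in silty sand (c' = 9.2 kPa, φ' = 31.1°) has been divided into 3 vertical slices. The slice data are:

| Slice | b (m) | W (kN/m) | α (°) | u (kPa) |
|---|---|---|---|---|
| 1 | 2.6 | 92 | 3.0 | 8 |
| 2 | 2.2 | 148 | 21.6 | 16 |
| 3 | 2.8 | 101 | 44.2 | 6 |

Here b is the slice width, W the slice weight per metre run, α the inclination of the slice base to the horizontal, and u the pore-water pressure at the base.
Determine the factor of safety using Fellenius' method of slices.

FS = 1.65

Ordinary method of slices: FS = Σ[c'·Δl_i + (W_i cosα_i − u_i·Δl_i)·tanφ'] / Σ W_i sinα_i, with Δl_i = b_i / cosα_i.
Slice 1: Δl = 2.6/cos3.0° = 2.604 m; N'_1 = 92·cos3.0° − 8·2.604 = 71.0; c'Δl = 23.95; W sinα = 4.8
Slice 2: Δl = 2.2/cos21.6° = 2.366 m; N'_2 = 148·cos21.6° − 16·2.366 = 99.7; c'Δl = 21.77; W sinα = 54.5
Slice 3: Δl = 2.8/cos44.2° = 3.906 m; N'_3 = 101·cos44.2° − 6·3.906 = 49.0; c'Δl = 35.93; W sinα = 70.4
Σc'Δl = 81.7 kN/m; ΣN' = 219.8 kN/m; ΣW sinα = 129.7 kN/m
Resisting = 81.7 + 219.8·tan31.1° = 81.7 + 132.6 = 214.2 kN/m
FS = 214.2 / 129.7 = 1.652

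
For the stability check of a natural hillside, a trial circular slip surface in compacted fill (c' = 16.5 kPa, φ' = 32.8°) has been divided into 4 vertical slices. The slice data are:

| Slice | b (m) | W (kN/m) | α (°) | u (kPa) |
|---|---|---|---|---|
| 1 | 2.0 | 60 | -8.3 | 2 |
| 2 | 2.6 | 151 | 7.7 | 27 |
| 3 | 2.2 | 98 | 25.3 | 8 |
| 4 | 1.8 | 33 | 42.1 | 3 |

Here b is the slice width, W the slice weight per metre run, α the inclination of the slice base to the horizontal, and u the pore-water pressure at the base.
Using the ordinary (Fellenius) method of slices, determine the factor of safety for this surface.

FS = 3.95

Ordinary method of slices: FS = Σ[c'·Δl_i + (W_i cosα_i − u_i·Δl_i)·tanφ'] / Σ W_i sinα_i, with Δl_i = b_i / cosα_i.
Slice 1: Δl = 2.0/cos(-8.3°) = 2.021 m; N'_1 = 60·cos(-8.3°) − 2·2.021 = 55.3; c'Δl = 33.35; W sinα = -8.7
Slice 2: Δl = 2.6/cos7.7° = 2.624 m; N'_2 = 151·cos7.7° − 27·2.624 = 78.8; c'Δl = 43.29; W sinα = 20.2
Slice 3: Δl = 2.2/cos25.3° = 2.433 m; N'_3 = 98·cos25.3° − 8·2.433 = 69.1; c'Δl = 40.15; W sinα = 41.9
Slice 4: Δl = 1.8/cos42.1° = 2.426 m; N'_4 = 33·cos42.1° − 3·2.426 = 17.2; c'Δl = 40.03; W sinα = 22.1
Σc'Δl = 156.8 kN/m; ΣN' = 220.5 kN/m; ΣW sinα = 75.6 kN/m
Resisting = 156.8 + 220.5·tan32.8° = 156.8 + 142.1 = 298.9 kN/m
FS = 298.9 / 75.6 = 3.955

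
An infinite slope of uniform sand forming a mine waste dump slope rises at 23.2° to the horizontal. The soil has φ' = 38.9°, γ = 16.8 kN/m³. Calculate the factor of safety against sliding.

FS = 1.88

For a dry cohesionless infinite slope the factor of safety is FS = tanφ' / tanβ.
FS = tan38.9° / tan23.2° = 0.8069 / 0.4286 = 1.883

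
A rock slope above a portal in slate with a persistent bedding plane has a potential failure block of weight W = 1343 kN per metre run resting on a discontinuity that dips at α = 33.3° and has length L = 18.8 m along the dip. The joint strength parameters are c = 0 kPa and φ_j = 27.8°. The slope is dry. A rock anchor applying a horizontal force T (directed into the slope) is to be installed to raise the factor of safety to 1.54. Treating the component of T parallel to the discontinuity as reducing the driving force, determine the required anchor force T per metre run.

T = 345 kN/m

Resolving forces along and normal to the sliding plane, with the horizontal anchor force T adding T·sinα to the effective normal force and T·cosα acting up the plane against the driving force:
FS = [cL + (W cosα + T sinα) tanφ_j] / [W sinα − T cosα]
Without the anchor: N' = 1122.5 kN/m, driving T_d = 737.3 kN/m, resisting R = 0·18.8 + 1122.5·tan27.8° = 591.8 kN/m, FS = 0.80.
Setting FS = 1.54 and solving for T:
1.54·(737.3 − T cos33.3°) = 591.8 + T sin33.3°·tan27.8°
T·(sin33.3°·tan27.8° + 1.54·cos33.3°) = 1.54·737.3 − 591.8
T·(0.5490·0.5272 + 1.54·0.8358) = 1135.5 − 591.8 = 543.7
T·1.5766 = 543.7
T = 344.8 kN/m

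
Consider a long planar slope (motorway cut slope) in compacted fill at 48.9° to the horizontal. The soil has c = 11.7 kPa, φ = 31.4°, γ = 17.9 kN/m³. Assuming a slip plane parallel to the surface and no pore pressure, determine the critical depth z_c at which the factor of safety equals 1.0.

z_c = 2.82 m

Setting FS = 1.00 in FS = [c + γz cos²β tanφ] / [γz sinβ cosβ] and solving for z:
z = c / [γ cosβ (FS·sinβ − cosβ·tanφ)]
  = 11.7 / [17.9·cos48.9°·(1.00·sin48.9° − cos48.9°·tan31.4°)]
  = 11.7 / [17.9·0.6574·(1.00·0.7536 − 0.6574·0.6104)]
  = 11.7 / 4.1455 = 2.822 m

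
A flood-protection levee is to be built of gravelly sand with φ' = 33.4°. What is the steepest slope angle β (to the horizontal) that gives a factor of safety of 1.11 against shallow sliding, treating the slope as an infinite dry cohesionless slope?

β = 30.7°

For an infinite dry cohesionless slope FS = tanφ'/tanβ, so tanβ = tanφ' / FS.
tanβ = tan33.4° / 1.11 = 0.6594 / 1.11 = 0.5940
β = arctan(0.5940) = 30.71°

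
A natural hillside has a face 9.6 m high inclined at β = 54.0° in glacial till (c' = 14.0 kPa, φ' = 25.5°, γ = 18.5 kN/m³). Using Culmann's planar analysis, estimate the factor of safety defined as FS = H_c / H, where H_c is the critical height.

FS = 1.90

H_c = (4c'/γ) · sinβ cosφ' / [1 − cos(β − φ')]
    = (4·14.0/18.5) · sin54.0°·cos25.5° / [1 − cos28.5°]
    = 3.027 · 0.7302 / 0.1212 = 18.24 m
FS = H_c / H = 18.24 / 9.6 = 1.900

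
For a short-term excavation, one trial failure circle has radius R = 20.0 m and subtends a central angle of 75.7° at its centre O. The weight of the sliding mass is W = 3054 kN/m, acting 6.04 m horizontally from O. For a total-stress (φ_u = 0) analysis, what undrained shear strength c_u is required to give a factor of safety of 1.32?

c_u = 46.1 kPa

FS = c_u·L_a·R / (W·d), so c_u = FS·W·d / (L_a·R).
Arc length L_a = R·θ = 20.0·(75.7°·π/180) = 20.0·1.3212 = 26.42 m
c_u = 1.32·3054·6.04 / (26.42·20.0) = 24348.9 / 528.49 = 46.07 kPa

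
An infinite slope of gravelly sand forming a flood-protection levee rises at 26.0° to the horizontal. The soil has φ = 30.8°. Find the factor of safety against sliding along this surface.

For a dry cohesionless infinite slope the factor of safety is FS = tanφ / tanβ.
FS = tan30.8° / tan26.0° = 0.5961 / 0.4877 = 1.222

FS = 1.22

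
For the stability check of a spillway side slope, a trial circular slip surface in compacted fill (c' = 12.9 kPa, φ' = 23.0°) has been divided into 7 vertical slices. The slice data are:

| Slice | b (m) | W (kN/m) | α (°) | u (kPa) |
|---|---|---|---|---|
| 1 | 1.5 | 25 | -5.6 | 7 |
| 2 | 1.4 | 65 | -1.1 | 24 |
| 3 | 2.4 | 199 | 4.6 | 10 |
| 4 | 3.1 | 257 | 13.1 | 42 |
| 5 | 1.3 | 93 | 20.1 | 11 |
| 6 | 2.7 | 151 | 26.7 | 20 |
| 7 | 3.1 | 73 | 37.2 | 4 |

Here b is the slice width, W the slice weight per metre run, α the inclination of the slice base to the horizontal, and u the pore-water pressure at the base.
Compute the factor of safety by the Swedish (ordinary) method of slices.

Ordinary method of slices: FS = Σ[c'·Δl_i + (W_i cosα_i − u_i·Δl_i)·tanφ'] / Σ W_i sinα_i, with Δl_i = b_i / cosα_i.
Slice 1: Δl = 1.5/cos(-5.6°) = 1.507 m; N'_1 = 25·cos(-5.6°) − 7·1.507 = 14.3; c'Δl = 19.44; W sinα = -2.4
Slice 2: Δl = 1.4/cos(-1.1°) = 1.400 m; N'_2 = 65·cos(-1.1°) − 24·1.400 = 31.4; c'Δl = 18.06; W sinα = -1.2
Slice 3: Δl = 2.4/cos4.6° = 2.408 m; N'_3 = 199·cos4.6° − 10·2.408 = 174.3; c'Δl = 31.06; W sinα = 16.0
Slice 4: Δl = 3.1/cos13.1° = 3.183 m; N'_4 = 257·cos13.1° − 42·3.183 = 116.6; c'Δl = 41.06; W sinα = 58.2
Slice 5: Δl = 1.3/cos20.1° = 1.384 m; N'_5 = 93·cos20.1° − 11·1.384 = 72.1; c'Δl = 17.86; W sinα = 32.0
Slice 6: Δl = 2.7/cos26.7° = 3.022 m; N'_6 = 151·cos26.7° − 20·3.022 = 74.5; c'Δl = 38.99; W sinα = 67.8
Slice 7: Δl = 3.1/cos37.2° = 3.892 m; N'_7 = 73·cos37.2° − 4·3.892 = 42.6; c'Δl = 50.21; W sinα = 44.1
Σc'Δl = 216.7 kN/m; ΣN' = 525.8 kN/m; ΣW sinα = 214.5 kN/m
Resisting = 216.7 + 525.8·tan23.0° = 216.7 + 223.2 = 439.8 kN/m
FS = 439.8 / 214.5 = 2.051

FS = 2.05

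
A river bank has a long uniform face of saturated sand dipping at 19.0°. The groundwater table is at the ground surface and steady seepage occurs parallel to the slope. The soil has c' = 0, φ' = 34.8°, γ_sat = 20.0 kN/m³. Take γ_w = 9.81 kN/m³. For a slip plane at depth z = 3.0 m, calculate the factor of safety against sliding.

With seepage parallel to the slope and the water table at the surface, the effective normal stress on the slip plane uses the buoyant unit weight γ' = γ_sat − γ_w while the driving shear stress uses γ_sat:
FS = [c' + γ' z cos²β tanφ'] / [γ_sat z sinβ cosβ]
(For c' = 0 this reduces to FS = (γ'/γ_sat)·tanφ'/tanβ.)
γ' = 20.0 − 9.81 = 10.19 kN/m³
Numerator = 0.0 + 10.19·3.0·cos²19.0°·tan34.8° = 0.0 + 10.19·3.0·0.8940·0.6950 = 18.995 kPa
Denominator = 20.0·3.0·sin19.0°·cos19.0° = 20.0·3.0·0.3256·0.9455 = 18.470 kPa
FS = 18.995 / 18.470 = 1.028

FS = 1.03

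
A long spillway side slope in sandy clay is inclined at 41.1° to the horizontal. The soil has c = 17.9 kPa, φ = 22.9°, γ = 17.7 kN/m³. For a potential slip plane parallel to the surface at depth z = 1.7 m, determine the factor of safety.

For an infinite slope with a slip plane parallel to the surface (no pore pressure): FS = [c + γz cos²β tanφ] / [γz sinβ cosβ].
γz = 17.7·1.7 = 30.09 kN/m²
Numerator = 17.9 + 30.09·cos²41.1°·tan22.9° = 17.9 + 30.09·0.5679·0.4224 = 25.118 kPa
Denominator = 30.09·sin41.1°·cos41.1° = 30.09·0.6574·0.7536 = 14.906 kPa
FS = 25.118 / 14.906 = 1.685

FS = 1.69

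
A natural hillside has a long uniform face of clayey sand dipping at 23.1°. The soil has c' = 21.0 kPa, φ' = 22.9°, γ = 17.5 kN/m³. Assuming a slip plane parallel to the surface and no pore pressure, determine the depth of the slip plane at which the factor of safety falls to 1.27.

Setting FS = 1.27 in FS = [c' + γz cos²β tanφ'] / [γz sinβ cosβ] and solving for z:
z = c' / [γ cosβ (FS·sinβ − cosβ·tanφ')]
  = 21.0 / [17.5·cos23.1°·(1.27·sin23.1° − cos23.1°·tan22.9°)]
  = 21.0 / [17.5·0.9198·(1.27·0.3923 − 0.9198·0.4224)]
  = 21.0 / 1.7662 = 11.890 m

z = 11.89 m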